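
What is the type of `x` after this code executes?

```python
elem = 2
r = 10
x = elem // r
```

int // int returns int (2 // 10 = 0)

int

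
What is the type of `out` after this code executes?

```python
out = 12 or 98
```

'or' returns the first truthy value (12, which is int)

int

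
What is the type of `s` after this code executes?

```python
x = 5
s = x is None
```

'is' comparison returns bool

bool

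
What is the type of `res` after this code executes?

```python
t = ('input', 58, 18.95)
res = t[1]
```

Index 1 of tuple is 58 which is int

int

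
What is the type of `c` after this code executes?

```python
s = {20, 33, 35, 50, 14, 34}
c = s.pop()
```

Popping from a set of ints returns int

int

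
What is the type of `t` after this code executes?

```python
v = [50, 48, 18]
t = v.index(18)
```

list.index() returns int

int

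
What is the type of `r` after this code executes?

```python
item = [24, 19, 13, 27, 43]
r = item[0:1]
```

Slicing a list always returns a list

list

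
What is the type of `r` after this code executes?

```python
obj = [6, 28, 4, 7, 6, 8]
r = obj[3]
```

Indexing a list of ints returns int (obj[3] = 7)

int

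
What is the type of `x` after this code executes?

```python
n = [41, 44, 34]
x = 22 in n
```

'in' operator returns bool

bool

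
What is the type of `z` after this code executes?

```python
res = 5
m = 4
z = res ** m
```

int ** positive int returns int (5 ** 4 = 625)

int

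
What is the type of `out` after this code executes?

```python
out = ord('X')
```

ord() returns int (Unicode code point)

int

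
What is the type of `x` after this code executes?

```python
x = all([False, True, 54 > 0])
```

all() returns bool

bool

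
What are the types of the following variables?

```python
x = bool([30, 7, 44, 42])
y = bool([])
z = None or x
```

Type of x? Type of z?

bool() returns bool; None or <bool> returns the bool

bool, bool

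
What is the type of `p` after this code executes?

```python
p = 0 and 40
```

'and' returns the first falsy value (0, which is int)

int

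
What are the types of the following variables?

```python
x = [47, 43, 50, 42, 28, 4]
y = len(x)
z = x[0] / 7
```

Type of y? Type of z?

len() returns int; int / int returns float

int, float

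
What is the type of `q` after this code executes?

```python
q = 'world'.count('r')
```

str.count() returns int

int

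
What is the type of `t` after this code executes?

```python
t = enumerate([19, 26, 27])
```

enumerate() returns an enumerate iterator object

enumerate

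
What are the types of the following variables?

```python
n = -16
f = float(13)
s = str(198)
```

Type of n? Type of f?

n is int; f is float

int, float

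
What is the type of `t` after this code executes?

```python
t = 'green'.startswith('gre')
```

str.startswith() returns bool

bool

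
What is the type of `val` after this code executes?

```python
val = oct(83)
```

oct() returns str representation

str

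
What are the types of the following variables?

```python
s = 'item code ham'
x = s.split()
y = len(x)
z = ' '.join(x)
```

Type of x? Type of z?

str.split() returns list; str.join() returns str

list, str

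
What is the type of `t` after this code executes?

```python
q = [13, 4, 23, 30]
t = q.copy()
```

list.copy() returns list

list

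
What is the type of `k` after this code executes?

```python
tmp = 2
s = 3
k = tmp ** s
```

int ** positive int returns int (2 ** 3 = 8)

int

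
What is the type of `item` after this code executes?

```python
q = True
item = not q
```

'not' always returns bool

bool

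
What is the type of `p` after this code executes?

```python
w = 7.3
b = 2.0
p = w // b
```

float // float returns float (floor division preserves float type)

float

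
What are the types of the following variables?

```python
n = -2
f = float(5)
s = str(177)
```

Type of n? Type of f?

n is int; f is float

int, float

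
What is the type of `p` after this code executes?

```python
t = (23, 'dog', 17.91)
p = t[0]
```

Index 0 of tuple is 23 which is int

int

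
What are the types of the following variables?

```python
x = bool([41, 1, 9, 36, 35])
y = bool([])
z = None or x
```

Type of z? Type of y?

None or <bool> returns the bool; bool() returns bool

bool, bool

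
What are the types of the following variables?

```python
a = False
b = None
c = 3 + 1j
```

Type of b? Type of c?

b is NoneType; c is complex

NoneType, complex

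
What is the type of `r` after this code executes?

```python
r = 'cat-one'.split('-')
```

str.split() returns list

list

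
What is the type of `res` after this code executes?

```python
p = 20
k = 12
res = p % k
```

int % int returns int (20 % 12 = 8)

int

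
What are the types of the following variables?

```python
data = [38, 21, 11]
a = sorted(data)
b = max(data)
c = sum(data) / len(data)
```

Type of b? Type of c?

max of ints returns int; int / int returns float

int, float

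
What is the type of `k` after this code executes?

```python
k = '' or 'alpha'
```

'or' returns first truthy value ('alpha', which is str)

str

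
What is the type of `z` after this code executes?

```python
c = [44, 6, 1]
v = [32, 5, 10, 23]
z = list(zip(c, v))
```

list(zip(...)) returns a list of tuples

list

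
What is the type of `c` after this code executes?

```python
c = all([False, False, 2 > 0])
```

all() returns bool

bool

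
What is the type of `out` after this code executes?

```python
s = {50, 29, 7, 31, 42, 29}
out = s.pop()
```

Popping from a set of ints returns int

int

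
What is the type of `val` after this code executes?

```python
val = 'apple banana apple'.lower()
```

str.lower() returns str

str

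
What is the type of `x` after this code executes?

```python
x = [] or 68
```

'or' returns first truthy value (68, which is int)

int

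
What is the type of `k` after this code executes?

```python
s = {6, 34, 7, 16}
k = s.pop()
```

Popping from a set of ints returns int

int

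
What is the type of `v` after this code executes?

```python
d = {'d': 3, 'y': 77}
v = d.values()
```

.values() returns a dict_values view object

dict_values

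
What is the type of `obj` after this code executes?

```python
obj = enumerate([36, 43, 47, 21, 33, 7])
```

enumerate() returns an enumerate iterator object

enumerate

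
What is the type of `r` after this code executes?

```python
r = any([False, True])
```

any() returns bool

bool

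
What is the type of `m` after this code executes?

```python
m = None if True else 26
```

Ternary: condition is True, if branch (None) taken → NoneType

NoneType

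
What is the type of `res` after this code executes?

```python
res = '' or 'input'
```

'or' returns first truthy value ('input', which is str)

str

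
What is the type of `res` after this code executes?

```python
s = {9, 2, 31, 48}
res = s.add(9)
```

set.add() returns None (mutates in place)

NoneType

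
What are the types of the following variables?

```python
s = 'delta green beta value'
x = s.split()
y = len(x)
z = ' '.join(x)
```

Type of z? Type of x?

str.join() returns str; str.split() returns list

str, list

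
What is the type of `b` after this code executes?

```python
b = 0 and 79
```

'and' returns the first falsy value (0, which is int)

int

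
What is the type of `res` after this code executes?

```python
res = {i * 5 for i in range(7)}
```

A set comprehension {expr for x in iterable} produces a set

set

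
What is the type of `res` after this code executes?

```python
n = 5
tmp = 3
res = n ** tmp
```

int ** positive int returns int (5 ** 3 = 125)

int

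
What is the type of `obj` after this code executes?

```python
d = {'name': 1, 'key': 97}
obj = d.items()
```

dict.items() returns a dict_items view

dict_items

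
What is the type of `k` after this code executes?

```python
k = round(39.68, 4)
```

round() with ndigits arg returns float

float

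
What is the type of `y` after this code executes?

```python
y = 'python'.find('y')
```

str.find() returns int (index, or -1)

int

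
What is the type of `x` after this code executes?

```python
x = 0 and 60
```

'and' returns the first falsy value (0, which is int)

int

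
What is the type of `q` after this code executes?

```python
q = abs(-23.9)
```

abs() of float returns float

float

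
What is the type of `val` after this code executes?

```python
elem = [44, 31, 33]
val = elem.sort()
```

list.sort() returns None (sorts in place)

NoneType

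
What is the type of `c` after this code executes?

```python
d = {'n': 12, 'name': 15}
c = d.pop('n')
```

dict.pop() returns the value (int)

int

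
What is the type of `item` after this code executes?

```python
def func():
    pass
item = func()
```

A function with no return statement returns None

NoneType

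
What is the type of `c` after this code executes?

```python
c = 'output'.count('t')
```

str.count() returns int

int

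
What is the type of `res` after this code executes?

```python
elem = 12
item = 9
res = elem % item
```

int % int returns int (12 % 9 = 3)

int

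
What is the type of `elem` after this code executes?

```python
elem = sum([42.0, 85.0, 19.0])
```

sum() of floats returns float

float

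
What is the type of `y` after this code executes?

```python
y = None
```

None has type NoneType

NoneType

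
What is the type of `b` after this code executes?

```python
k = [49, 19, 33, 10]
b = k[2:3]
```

Slicing a list always returns a list

list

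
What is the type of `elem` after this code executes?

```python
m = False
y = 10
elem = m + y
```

bool + int returns int (False is 0, so 0 + 10 = 10)

int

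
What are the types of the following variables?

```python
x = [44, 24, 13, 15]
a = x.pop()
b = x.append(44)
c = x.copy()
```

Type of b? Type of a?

list.append() returns None; list.pop() returns the element (int)

NoneType, int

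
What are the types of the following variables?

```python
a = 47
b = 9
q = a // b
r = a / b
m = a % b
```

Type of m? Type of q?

int % int returns int; int // int returns int

int, int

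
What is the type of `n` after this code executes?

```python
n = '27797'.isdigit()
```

str.isdigit() returns bool

bool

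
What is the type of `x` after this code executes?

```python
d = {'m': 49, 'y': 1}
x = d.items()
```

dict.items() returns a dict_items view

dict_items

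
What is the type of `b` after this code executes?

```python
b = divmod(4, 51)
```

divmod() returns a tuple (quotient, remainder)

tuple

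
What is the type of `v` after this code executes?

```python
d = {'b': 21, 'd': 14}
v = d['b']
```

Accessing dict[str, int] with key 'b' returns int value 21

int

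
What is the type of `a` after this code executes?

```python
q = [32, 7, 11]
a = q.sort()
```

list.sort() returns None (sorts in place)

NoneType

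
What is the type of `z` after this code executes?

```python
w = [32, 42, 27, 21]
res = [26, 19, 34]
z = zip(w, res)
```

zip() returns a zip iterator object

zip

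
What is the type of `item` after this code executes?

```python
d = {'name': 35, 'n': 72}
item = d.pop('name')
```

dict.pop() returns the value (int)

int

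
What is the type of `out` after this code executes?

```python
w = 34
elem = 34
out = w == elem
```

Equality comparison returns bool

bool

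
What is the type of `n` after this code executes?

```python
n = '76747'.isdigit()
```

str.isdigit() returns bool

bool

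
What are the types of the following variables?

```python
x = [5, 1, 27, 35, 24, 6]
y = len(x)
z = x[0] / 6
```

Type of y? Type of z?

len() returns int; int / int returns float

int, float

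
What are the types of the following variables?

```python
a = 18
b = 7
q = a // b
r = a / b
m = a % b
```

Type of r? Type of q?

int / int returns float; int // int returns int

float, int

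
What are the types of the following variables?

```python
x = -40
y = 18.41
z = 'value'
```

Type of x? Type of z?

x is int; z is str

int, str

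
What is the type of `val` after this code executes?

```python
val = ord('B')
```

ord() returns int (Unicode code point)

int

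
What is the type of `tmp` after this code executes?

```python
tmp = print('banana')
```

print() returns None

NoneType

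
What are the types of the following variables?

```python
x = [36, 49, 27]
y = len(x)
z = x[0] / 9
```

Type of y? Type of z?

len() returns int; int / int returns float

int, float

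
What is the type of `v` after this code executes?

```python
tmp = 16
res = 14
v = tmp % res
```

int % int returns int (16 % 14 = 2)

int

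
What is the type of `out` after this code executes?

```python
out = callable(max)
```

callable() returns bool

bool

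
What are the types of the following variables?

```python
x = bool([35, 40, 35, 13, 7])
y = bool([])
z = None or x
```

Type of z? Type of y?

None or <bool> returns the bool; bool() returns bool

bool, bool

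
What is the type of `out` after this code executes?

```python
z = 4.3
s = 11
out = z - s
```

float - int returns float (4.3 - 11 = -6.7)

float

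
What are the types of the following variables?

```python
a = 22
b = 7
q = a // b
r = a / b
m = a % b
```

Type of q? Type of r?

int // int returns int; int / int returns float

int, float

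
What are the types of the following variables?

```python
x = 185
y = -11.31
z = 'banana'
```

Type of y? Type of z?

y is float; z is str

float, str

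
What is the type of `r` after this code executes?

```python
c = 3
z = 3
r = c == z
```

Equality comparison returns bool

bool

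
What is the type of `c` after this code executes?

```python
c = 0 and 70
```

'and' returns the first falsy value (0, which is int)

int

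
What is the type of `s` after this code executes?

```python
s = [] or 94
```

'or' returns first truthy value (94, which is int)

int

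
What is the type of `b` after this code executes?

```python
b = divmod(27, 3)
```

divmod() returns a tuple (quotient, remainder)

tuple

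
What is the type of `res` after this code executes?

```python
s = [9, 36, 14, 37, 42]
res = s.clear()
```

list.clear() returns None

NoneType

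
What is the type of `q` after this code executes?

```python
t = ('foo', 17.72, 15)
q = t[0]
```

Index 0 of tuple is 'foo' which is str

str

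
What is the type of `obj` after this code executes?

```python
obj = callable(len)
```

callable() returns bool

bool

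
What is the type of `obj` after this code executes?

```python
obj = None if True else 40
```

Ternary: condition is True, if branch (None) taken → NoneType

NoneType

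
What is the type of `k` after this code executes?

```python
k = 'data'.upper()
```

str.upper() returns str

str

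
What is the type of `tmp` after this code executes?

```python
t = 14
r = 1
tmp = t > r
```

Comparison operators return bool

bool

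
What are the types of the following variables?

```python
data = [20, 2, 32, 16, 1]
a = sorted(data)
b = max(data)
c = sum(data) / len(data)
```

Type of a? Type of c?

sorted() returns list; int / int returns float

list, float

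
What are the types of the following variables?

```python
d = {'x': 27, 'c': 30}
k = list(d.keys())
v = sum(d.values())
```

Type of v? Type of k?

sum of int values returns int; list(...) returns list

int, list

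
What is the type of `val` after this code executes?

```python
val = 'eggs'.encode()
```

str.encode() returns bytes

bytes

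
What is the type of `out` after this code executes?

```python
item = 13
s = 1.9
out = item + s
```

int + float returns float (13 + 1.9 = 14.9)

float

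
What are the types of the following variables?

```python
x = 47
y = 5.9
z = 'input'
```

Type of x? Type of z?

x is int; z is str

int, str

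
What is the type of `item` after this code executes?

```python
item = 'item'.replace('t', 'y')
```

str.replace() returns str

str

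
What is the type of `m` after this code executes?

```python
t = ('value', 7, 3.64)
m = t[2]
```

Index 2 of tuple is 3.64 which is float

float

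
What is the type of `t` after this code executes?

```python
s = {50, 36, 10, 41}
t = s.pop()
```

Popping from a set of ints returns int

int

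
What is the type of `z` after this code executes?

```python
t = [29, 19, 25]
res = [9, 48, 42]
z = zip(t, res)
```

zip() returns a zip iterator object

zip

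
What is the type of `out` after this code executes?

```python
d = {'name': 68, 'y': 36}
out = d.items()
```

dict.items() returns a dict_items view

dict_items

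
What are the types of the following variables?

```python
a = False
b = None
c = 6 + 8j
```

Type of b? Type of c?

b is NoneType; c is complex

NoneType, complex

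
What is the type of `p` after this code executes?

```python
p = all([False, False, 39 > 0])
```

all() returns bool

bool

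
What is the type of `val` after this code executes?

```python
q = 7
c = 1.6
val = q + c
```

int + float returns float (7 + 1.6 = 8.6)

float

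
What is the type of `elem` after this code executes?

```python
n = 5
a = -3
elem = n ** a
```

int ** negative int returns float

float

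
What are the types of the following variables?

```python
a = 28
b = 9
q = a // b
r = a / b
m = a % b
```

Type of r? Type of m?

int / int returns float; int % int returns int

float, int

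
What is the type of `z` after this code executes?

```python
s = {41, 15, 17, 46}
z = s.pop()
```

Popping from a set of ints returns int

int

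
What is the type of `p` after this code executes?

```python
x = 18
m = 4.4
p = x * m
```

int * float returns float (18 * 4.4 = 79.2)

float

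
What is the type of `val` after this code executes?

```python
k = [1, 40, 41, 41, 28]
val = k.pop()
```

list.pop() returns the popped element (int here)

int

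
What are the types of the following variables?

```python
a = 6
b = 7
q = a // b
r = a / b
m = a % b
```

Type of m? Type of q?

int % int returns int; int // int returns int

int, int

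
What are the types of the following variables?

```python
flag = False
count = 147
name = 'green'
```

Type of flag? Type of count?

flag is bool; count is int

bool, int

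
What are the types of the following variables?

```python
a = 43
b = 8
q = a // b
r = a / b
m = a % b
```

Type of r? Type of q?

int / int returns float; int // int returns int

float, int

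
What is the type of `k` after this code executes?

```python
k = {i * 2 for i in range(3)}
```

A set comprehension {expr for x in iterable} produces a set

set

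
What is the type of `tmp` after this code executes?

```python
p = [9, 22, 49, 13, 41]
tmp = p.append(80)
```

list.append() returns None (mutates in place)

NoneType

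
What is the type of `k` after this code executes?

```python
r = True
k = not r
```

'not' always returns bool

bool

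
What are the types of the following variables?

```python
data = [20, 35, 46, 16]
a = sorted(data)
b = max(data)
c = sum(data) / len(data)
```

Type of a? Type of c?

sorted() returns list; int / int returns float

list, float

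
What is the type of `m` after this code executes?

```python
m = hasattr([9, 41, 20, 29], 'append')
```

hasattr() returns bool

bool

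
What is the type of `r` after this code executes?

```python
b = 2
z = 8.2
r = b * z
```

int * float returns float (2 * 8.2 = 16.4)

float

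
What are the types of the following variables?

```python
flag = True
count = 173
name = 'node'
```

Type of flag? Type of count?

flag is bool; count is int

bool, int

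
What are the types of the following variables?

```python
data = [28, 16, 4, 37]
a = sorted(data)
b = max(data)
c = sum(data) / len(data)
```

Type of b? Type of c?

max of ints returns int; int / int returns float

int, float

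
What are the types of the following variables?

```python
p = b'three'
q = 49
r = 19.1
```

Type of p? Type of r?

p is bytes; r is float

bytes, float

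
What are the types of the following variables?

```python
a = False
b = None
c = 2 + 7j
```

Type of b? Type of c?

b is NoneType; c is complex

NoneType, complex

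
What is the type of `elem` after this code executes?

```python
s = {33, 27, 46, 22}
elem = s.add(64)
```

set.add() returns None (mutates in place)

NoneType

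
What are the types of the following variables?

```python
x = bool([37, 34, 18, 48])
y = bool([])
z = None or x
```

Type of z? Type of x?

None or <bool> returns the bool; bool() returns bool

bool, bool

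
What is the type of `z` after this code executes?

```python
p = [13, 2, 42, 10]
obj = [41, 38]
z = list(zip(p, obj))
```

list(zip(...)) returns a list of tuples

list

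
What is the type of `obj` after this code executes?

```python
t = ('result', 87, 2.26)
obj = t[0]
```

Index 0 of tuple is 'result' which is str

str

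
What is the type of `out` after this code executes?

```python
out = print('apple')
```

print() returns None

NoneType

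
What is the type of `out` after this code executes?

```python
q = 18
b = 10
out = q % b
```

int % int returns int (18 % 10 = 8)

int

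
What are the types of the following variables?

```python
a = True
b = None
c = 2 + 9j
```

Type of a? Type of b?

a is bool; b is NoneType

bool, NoneType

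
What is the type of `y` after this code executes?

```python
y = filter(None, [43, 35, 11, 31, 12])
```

filter() returns a filter iterator object

filter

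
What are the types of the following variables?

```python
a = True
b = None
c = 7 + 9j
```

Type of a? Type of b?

a is bool; b is NoneType

bool, NoneType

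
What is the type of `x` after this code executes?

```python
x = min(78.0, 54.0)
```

min() of floats returns float

float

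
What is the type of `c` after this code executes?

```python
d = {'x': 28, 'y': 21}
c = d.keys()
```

.keys() returns a dict_keys view object

dict_keys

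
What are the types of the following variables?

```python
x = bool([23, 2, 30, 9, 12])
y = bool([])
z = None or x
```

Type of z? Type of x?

None or <bool> returns the bool; bool() returns bool

bool, bool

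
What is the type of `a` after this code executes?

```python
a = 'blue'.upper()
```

str.upper() returns str

str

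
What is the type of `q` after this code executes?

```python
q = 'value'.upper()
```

str.upper() returns str

str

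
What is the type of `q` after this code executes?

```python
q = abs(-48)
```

abs() of int returns int

int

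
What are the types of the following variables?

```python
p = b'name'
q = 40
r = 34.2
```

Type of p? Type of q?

p is bytes; q is int

bytes, int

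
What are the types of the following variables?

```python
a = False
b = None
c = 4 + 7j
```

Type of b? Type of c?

b is NoneType; c is complex

NoneType, complex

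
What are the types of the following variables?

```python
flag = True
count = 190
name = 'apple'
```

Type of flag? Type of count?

flag is bool; count is int

bool, int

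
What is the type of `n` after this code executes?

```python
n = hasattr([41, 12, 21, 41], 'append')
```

hasattr() returns bool

bool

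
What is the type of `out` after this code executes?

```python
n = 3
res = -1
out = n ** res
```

int ** negative int returns float

float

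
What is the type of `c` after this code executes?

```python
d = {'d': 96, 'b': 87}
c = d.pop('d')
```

dict.pop() returns the value (int)

int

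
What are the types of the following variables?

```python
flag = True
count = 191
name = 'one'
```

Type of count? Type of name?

count is int; name is str

int, str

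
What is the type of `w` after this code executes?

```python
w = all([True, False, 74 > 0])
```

all() returns bool

bool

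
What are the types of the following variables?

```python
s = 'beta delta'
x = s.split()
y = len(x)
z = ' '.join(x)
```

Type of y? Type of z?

len() returns int; str.join() returns str

int, str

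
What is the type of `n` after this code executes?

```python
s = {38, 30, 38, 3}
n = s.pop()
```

Popping from a set of ints returns int

int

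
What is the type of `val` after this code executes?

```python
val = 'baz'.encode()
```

str.encode() returns bytes

bytes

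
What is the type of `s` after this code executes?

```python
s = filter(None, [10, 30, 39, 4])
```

filter() returns a filter iterator object

filter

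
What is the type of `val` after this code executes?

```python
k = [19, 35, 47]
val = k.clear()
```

list.clear() returns None

NoneType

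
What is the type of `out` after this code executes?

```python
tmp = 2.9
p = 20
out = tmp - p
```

float - int returns float (2.9 - 20 = -17.1)

float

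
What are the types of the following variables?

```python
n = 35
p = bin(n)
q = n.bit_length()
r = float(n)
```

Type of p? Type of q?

bin() returns str; int.bit_length() returns int

str, int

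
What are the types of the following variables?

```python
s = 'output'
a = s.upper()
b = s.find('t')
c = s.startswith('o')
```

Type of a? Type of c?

str.upper() returns str; str.startswith() returns bool

str, bool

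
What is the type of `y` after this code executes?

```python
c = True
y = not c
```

'not' always returns bool

bool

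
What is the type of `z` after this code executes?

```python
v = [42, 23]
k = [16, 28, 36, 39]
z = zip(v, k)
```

zip() returns a zip iterator object

zip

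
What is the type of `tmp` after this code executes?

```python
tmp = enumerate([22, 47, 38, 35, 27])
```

enumerate() returns an enumerate iterator object

enumerate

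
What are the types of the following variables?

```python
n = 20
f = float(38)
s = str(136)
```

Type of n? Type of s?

n is int; s is str

int, str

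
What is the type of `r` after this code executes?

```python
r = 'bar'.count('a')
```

str.count() returns int

int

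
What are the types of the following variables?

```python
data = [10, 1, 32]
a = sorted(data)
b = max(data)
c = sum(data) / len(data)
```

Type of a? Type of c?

sorted() returns list; int / int returns float

list, float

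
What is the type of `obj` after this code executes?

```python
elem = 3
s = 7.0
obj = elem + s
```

int + float returns float (3 + 7.0 = 10.0)

float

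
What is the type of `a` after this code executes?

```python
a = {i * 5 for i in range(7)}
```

A set comprehension {expr for x in iterable} produces a set

set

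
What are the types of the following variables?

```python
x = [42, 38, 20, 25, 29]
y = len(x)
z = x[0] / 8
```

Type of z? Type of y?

int / int returns float; len() returns int

float, int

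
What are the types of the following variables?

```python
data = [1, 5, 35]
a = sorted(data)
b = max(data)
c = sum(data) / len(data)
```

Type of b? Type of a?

max of ints returns int; sorted() returns list

int, list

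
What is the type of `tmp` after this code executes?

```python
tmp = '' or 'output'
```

'or' returns first truthy value ('output', which is str)

str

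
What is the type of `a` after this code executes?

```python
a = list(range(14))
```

list(range(...)) returns list

list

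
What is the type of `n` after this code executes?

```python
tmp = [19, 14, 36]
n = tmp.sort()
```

list.sort() returns None (sorts in place)

NoneType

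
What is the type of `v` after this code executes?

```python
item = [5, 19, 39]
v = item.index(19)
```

list.index() returns int

int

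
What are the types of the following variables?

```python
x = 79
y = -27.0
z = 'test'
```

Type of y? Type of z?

y is float; z is str

float, str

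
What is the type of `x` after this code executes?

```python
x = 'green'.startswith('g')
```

str.startswith() returns bool

bool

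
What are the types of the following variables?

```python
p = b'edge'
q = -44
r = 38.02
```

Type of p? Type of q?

p is bytes; q is int

bytes, int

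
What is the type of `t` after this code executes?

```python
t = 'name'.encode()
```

str.encode() returns bytes

bytes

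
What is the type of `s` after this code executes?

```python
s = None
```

None has type NoneType

NoneType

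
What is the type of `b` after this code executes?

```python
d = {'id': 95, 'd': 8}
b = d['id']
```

Accessing dict[str, int] with key 'id' returns int value 95

int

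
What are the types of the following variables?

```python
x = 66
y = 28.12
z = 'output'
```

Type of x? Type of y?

x is int; y is float

int, float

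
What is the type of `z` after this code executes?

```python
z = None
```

None has type NoneType

NoneType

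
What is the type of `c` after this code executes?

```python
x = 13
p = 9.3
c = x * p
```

int * float returns float (13 * 9.3 = 120.9)

float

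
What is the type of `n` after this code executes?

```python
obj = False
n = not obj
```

'not' always returns bool

bool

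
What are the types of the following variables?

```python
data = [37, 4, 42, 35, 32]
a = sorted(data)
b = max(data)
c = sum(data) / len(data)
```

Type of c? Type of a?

int / int returns float; sorted() returns list

float, list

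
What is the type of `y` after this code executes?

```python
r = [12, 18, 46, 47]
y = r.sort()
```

list.sort() returns None (sorts in place)

NoneType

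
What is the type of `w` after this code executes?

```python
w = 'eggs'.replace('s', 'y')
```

str.replace() returns str

str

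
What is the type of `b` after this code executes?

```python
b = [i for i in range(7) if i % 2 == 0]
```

A list comprehension [...] produces a list

list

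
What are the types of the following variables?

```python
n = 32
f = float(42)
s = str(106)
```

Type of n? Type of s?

n is int; s is str

int, str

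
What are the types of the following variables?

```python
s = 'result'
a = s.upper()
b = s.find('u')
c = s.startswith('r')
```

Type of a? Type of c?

str.upper() returns str; str.startswith() returns bool

str, bool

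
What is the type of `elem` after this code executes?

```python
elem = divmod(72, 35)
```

divmod() returns a tuple (quotient, remainder)

tuple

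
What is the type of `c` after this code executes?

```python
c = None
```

None has type NoneType

NoneType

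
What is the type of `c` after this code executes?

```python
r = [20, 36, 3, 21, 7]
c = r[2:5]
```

Slicing a list always returns a list

list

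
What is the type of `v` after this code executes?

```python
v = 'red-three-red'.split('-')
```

str.split() returns list

list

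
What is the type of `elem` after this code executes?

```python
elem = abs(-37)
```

abs() of int returns int

int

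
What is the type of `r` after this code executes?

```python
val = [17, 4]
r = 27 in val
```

'in' operator returns bool

bool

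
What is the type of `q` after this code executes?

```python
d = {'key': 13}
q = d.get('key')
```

dict.get() returns the value (int) when key is found

int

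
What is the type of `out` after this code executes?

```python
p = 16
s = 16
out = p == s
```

Equality comparison returns bool

bool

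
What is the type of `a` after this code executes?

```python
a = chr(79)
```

chr() returns str (single character)

str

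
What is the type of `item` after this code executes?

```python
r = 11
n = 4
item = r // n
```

int // int returns int (11 // 4 = 2)

int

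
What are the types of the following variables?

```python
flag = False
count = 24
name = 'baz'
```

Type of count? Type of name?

count is int; name is str

int, str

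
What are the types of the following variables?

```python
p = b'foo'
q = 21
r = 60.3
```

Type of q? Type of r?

q is int; r is float

int, float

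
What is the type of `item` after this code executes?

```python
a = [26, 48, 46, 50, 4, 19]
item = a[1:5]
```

Slicing a list always returns a list

list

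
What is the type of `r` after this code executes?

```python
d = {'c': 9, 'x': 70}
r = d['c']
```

Accessing dict[str, int] with key 'c' returns int value 9

int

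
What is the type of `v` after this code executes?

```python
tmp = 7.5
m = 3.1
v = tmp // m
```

float // float returns float (floor division preserves float type)

float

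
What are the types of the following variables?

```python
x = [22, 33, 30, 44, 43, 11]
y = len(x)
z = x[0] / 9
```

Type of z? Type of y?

int / int returns float; len() returns int

float, int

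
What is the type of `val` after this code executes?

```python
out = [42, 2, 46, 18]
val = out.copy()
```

list.copy() returns list

list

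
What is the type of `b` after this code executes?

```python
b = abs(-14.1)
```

abs() of float returns float

float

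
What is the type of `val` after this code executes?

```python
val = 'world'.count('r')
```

str.count() returns int

int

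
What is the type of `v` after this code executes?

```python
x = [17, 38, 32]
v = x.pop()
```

list.pop() returns the popped element (int here)

int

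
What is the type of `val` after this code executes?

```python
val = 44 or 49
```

'or' returns the first truthy value (44, which is int)

int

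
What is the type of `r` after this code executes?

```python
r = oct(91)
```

oct() returns str representation

str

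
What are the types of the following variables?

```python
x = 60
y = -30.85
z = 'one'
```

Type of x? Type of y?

x is int; y is float

int, float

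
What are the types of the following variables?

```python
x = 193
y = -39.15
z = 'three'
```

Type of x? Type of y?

x is int; y is float

int, float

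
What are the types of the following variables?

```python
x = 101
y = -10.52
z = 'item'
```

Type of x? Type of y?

x is int; y is float

int, float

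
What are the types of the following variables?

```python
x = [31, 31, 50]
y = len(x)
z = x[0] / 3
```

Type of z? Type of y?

int / int returns float; len() returns int

float, int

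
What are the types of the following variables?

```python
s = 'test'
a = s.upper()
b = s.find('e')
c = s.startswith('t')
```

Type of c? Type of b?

str.startswith() returns bool; str.find() returns int

bool, int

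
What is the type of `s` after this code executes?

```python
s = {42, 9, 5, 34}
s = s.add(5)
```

set.add() returns None (mutates in place)

NoneType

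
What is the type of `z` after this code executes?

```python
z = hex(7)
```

hex() returns str representation

str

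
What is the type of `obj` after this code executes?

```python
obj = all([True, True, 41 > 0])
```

all() returns bool

bool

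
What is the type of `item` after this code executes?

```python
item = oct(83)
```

oct() returns str representation

str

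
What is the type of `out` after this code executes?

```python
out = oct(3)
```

oct() returns str representation

str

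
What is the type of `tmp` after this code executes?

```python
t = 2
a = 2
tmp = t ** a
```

int ** positive int returns int (2 ** 2 = 4)

int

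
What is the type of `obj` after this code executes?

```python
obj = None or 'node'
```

'or' with None returns the other value ('node', str)

str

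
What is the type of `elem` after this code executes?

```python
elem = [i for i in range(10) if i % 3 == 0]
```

A list comprehension [...] produces a list

list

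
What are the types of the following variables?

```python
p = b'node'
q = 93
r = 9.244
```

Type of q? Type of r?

q is int; r is float

int, float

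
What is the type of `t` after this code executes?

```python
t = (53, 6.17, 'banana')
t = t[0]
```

Index 0 of tuple is 53 which is int

int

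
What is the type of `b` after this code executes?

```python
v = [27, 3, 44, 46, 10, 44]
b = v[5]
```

Indexing a list of ints returns int (v[5] = 44)

int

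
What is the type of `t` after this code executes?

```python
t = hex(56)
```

hex() returns str representation

str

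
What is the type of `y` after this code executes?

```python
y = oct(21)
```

oct() returns str representation

str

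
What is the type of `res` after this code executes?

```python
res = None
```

None has type NoneType

NoneType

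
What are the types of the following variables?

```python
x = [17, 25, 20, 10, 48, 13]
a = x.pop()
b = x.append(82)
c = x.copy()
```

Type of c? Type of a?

list.copy() returns list; list.pop() returns the element (int)

list, int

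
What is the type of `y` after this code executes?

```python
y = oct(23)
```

oct() returns str representation

str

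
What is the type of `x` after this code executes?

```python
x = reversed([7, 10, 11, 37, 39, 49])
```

reversed() on a list returns a list_reverseiterator

list_reverseiterator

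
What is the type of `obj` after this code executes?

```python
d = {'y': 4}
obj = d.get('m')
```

dict.get() returns None when key 'm' is not found and no default given

NoneType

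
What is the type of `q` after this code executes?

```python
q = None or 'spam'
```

'or' with None returns the other value ('spam', str)

str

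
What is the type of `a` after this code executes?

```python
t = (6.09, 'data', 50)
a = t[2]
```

Index 2 of tuple is 50 which is int

int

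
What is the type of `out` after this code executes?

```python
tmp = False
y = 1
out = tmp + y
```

bool + int returns int (False is 0, so 0 + 1 = 1)

int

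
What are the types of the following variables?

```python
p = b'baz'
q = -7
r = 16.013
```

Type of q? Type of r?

q is int; r is float

int, float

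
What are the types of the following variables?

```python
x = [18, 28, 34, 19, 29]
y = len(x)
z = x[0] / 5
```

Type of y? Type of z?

len() returns int; int / int returns float

int, float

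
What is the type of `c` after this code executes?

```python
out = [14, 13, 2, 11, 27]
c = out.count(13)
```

list.count() returns int

int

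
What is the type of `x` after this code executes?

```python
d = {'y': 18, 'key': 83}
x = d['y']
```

Accessing dict[str, int] with key 'y' returns int value 18

int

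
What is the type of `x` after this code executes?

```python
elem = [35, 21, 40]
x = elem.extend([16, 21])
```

list.extend() returns None

NoneType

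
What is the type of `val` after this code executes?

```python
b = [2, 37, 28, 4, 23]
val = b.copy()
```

list.copy() returns list

list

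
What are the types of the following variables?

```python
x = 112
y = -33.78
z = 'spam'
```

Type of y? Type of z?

y is float; z is str

float, str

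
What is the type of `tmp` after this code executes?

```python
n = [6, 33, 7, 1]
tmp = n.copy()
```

list.copy() returns list

list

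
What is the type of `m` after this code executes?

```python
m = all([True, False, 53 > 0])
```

all() returns bool

bool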